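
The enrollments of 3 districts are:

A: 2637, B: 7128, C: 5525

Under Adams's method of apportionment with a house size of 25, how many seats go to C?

Standard divisor 15290/25 ≈ 611.6; standard quotas: A 4.312, B 11.655, C 9.034.
Rounding up gives 5, 12, 10 = 27 seats, so the divisor must be adjusted.
With modified divisor 650: modified quotas A 4.057, B 10.966, C 8.500.
Rounding up: A 5, B 11, C 9 (total 25).
C receives 9.

9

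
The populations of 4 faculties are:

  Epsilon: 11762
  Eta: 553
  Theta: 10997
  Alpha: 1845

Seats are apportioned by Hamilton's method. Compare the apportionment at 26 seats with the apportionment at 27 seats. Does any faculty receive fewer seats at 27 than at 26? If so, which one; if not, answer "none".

Eta

At 26 seats: Epsilon 12, Eta 1, Theta 11, Alpha 2.
At 27 seats: Epsilon 13, Eta 0, Theta 12, Alpha 2.
Eta drops from 1 to 0.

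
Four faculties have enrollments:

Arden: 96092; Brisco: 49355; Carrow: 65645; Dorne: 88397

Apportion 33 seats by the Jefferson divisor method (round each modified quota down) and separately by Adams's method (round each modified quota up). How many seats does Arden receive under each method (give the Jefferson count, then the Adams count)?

11 and 10

Jefferson: Arden 11, Brisco 5, Carrow 7, Dorne 10.
Adams: Arden 10, Brisco 6, Carrow 7, Dorne 10.
Arden gets 11 under Jefferson and 10 under Adams.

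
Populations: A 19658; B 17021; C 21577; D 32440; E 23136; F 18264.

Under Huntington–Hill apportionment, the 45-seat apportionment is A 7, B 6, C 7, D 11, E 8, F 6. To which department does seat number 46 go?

Priority for the next seat is population ÷ (√(s·(s+1))).
Priorities: A 2626.911, B 2626.397, C 2883.348, D 2823.540, E 2726.604, F 2818.196.
Highest priority: C.

C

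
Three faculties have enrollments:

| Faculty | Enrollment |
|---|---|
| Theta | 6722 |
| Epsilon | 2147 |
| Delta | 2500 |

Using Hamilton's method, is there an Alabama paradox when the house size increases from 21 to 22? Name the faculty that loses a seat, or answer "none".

At 21 seats: Theta 12, Epsilon 4, Delta 5.
At 22 seats: Theta 13, Epsilon 4, Delta 5.
No faculty's allocation decreased.

none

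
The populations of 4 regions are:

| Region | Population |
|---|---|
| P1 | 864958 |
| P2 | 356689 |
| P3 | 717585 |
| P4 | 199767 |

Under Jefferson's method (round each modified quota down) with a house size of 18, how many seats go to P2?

Standard divisor 2138999/18 ≈ 118833.278; standard quotas: P1 7.279, P2 3.002, P3 6.039, P4 1.681.
Rounding down gives 7, 3, 6, 1 = 17 seats, so the divisor must be adjusted.
With modified divisor 105300: modified quotas P1 8.214, P2 3.387, P3 6.815, P4 1.897.
Rounding down: P1 8, P2 3, P3 6, P4 1 (total 18).
P2 receives 3.

3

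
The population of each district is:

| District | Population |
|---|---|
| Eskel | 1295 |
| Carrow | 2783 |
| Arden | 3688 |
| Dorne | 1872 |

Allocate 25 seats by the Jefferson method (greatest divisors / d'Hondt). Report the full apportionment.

Eskel 3, Carrow 7, Arden 10, Dorne 5

Standard divisor 9638/25 ≈ 385.52; standard quotas: Eskel 3.359, Carrow 7.219, Arden 9.566, Dorne 4.856.
Rounding down gives 3, 7, 9, 4 = 23 seats, so the divisor must be adjusted.
With modified divisor 360: modified quotas Eskel 3.597, Carrow 7.731, Arden 10.244, Dorne 5.200.
Rounding down: Eskel 3, Carrow 7, Arden 10, Dorne 5 (total 25).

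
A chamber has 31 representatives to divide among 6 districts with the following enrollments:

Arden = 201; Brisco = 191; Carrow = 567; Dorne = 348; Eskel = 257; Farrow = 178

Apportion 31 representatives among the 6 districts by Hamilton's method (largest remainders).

The standard divisor is 1742/31 ≈ 56.194.
Standard quotas: Arden 3.577, Brisco 3.399, Carrow 10.090, Dorne 6.193, Eskel 4.573, Farrow 3.168.
Lower quotas: Arden 3, Brisco 3, Carrow 10, Dorne 6, Eskel 4, Farrow 3 (sum 29, leaving 2 seats).
Remainders in descending order: Arden 0.577, Eskel 0.573, Brisco 0.399, Dorne 0.193, Farrow 0.168, Carrow 0.090.
The surplus seats go to Arden, Eskel.

Arden 4, Brisco 3, Carrow 10, Dorne 6, Eskel 5, Farrow 3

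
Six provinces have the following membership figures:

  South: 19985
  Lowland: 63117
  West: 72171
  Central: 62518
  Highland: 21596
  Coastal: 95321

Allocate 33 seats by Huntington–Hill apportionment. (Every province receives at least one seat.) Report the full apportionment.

With divisor 9893: modified quotas South 2.020, Lowland 6.380, West 7.295, Central 6.319, Highland 2.183, Coastal 9.635.
Geometric-mean thresholds: South √(2·3)=2.449, Lowland √(6·7)=6.481, West √(7·8)=7.483, Central √(6·7)=6.481, Highland √(2·3)=2.449, Coastal √(9·10)=9.487.
Each quota rounded against its threshold gives South 2, Lowland 6, West 7, Central 6, Highland 2, Coastal 10 (total 33).

South 2, Lowland 6, West 7, Central 6, Highland 2, Coastal 10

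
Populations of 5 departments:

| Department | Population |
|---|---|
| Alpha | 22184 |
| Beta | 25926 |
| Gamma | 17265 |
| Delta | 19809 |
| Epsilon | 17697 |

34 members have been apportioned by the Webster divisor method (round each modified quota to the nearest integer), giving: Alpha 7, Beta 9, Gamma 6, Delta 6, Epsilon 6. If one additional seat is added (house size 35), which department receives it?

Priority for the next seat is population ÷ (current seats + 0.5).
Priorities: Alpha 2957.867, Beta 2729.053, Gamma 2656.154, Delta 3047.538, Epsilon 2722.615.
Highest priority: Delta.

Delta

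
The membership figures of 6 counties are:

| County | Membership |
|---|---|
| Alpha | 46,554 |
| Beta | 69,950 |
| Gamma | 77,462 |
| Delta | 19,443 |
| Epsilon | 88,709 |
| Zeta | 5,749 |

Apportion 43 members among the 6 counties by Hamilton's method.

Alpha=6, Beta=10, Gamma=11, Delta=3, Epsilon=12, Zeta=1

Standard divisor: 307867 ÷ 43 ≈ 7159.698.
Standard quotas: Alpha 6.5022, Beta 9.7700, Gamma 10.8192, Delta 2.7156, Epsilon 12.3900, Zeta 0.8030.
Lower quotas: Alpha 6, Beta 9, Gamma 10, Delta 2, Epsilon 12, Zeta 0 (sum 39, leaving 4 seats).
Remainders in descending order: Gamma 0.8192, Zeta 0.8030, Beta 0.7700, Delta 0.7156, Alpha 0.5022, Epsilon 0.3900.
Largest remainders: Gamma, Zeta, Beta, Delta receive the extra seats.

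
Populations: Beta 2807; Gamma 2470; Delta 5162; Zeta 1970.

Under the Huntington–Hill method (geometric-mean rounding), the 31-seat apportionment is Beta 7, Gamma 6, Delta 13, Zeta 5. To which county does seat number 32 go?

Priority for the next seat is population ÷ (√(s·(s+1))).
Priorities: Beta 375.101, Gamma 381.129, Delta 382.633, Zeta 359.671.
Highest priority: Delta.

Delta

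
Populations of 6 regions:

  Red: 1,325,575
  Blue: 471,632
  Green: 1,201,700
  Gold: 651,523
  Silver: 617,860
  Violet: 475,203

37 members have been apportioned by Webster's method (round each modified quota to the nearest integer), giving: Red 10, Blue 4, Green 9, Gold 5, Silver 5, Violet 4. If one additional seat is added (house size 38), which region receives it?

Green

Priority for the next seat is population ÷ (current seats + 0.5).
Priorities: Red 126245.238, Blue 104807.111, Green 126494.737, Gold 118458.727, Silver 112338.182, Violet 105600.667.
Highest priority: Green.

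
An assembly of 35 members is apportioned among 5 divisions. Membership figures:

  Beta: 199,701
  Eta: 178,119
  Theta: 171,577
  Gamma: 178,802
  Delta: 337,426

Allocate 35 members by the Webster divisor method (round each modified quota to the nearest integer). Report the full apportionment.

Standard divisor 1065625/35 ≈ 30446.429; standard quotas: Beta 6.559, Eta 5.850, Theta 5.635, Gamma 5.873, Delta 11.083.
Rounding to the nearest integer gives 7, 6, 6, 6, 11 = 36 seats, so the divisor must be adjusted.
With modified divisor 31000: modified quotas Beta 6.442, Eta 5.746, Theta 5.535, Gamma 5.768, Delta 10.885.
Rounding to the nearest integer: Beta 6, Eta 6, Theta 6, Gamma 6, Delta 11 (total 35).

Beta 6, Eta 6, Theta 6, Gamma 6, Delta 11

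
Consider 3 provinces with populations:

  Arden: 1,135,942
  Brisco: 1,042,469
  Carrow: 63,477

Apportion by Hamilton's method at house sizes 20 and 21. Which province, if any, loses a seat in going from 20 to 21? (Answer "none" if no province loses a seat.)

Carrow

At 20 seats: Arden 10, Brisco 9, Carrow 1.
At 21 seats: Arden 11, Brisco 10, Carrow 0.
Carrow drops from 1 to 0.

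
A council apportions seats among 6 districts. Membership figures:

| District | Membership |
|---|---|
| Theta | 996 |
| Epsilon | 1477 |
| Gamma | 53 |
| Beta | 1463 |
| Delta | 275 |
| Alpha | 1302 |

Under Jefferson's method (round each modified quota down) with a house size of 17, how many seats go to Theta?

3

Standard divisor 5566/17 ≈ 327.412; standard quotas: Theta 3.042, Epsilon 4.511, Gamma 0.162, Beta 4.468, Delta 0.840, Alpha 3.977.
Rounding down gives 3, 4, 0, 4, 0, 3 = 14 seats, so the divisor must be adjusted.
With modified divisor 284: modified quotas Theta 3.507, Epsilon 5.201, Gamma 0.187, Beta 5.151, Delta 0.968, Alpha 4.585.
Rounding down: Theta 3, Epsilon 5, Gamma 0, Beta 5, Delta 0, Alpha 4 (total 17).
Theta receives 3.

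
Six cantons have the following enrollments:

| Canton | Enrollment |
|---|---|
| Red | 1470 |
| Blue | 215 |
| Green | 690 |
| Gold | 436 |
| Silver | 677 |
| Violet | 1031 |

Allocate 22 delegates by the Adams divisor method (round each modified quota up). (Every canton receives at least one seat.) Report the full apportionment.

Red: 7, Blue: 1, Green: 4, Gold: 2, Silver: 3, Violet: 5

Standard divisor 4519/22 ≈ 205.409; standard quotas: Red 7.156, Blue 1.047, Green 3.359, Gold 2.123, Silver 3.296, Violet 5.019.
Rounding up gives 8, 2, 4, 3, 4, 6 = 27 seats, so the divisor must be adjusted.
With modified divisor 228: modified quotas Red 6.447, Blue 0.943, Green 3.026, Gold 1.912, Silver 2.969, Violet 4.522.
Rounding up: Red 7, Blue 1, Green 4, Gold 2, Silver 3, Violet 5 (total 22).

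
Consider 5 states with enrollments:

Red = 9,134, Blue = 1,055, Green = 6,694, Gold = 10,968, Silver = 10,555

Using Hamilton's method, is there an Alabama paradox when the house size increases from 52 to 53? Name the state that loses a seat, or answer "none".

Blue

At 52 seats: Red 12, Blue 2, Green 9, Gold 15, Silver 14.
At 53 seats: Red 13, Blue 1, Green 9, Gold 15, Silver 15.
Blue drops from 2 to 1.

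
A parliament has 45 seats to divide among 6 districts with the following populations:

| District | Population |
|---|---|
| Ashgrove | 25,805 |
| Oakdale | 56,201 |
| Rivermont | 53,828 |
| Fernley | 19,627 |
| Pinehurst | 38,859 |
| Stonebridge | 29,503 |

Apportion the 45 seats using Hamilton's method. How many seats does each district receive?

Ashgrove: 5, Oakdale: 11, Rivermont: 11, Fernley: 4, Pinehurst: 8, Stonebridge: 6

The standard divisor is 223823/45 ≈ 4973.844.
Standard quotas: Ashgrove 5.1881, Oakdale 11.2993, Rivermont 10.8222, Fernley 3.9460, Pinehurst 7.8127, Stonebridge 5.9316.
Lower quotas: Ashgrove 5, Oakdale 11, Rivermont 10, Fernley 3, Pinehurst 7, Stonebridge 5 (sum 41, leaving 4 seats).
Remainders in descending order: Fernley 0.9460, Stonebridge 0.9316, Rivermont 0.8222, Pinehurst 0.8127, Oakdale 0.2993, Ashgrove 0.1881.
The surplus seats go to Fernley, Stonebridge, Rivermont, Pinehurst.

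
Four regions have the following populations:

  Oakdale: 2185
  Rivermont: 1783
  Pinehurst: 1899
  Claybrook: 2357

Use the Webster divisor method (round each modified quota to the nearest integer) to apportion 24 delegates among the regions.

Oakdale=6, Rivermont=5, Pinehurst=6, Claybrook=7

Standard divisor 8224/24 ≈ 342.667; standard quotas: Oakdale 6.376, Rivermont 5.203, Pinehurst 5.542, Claybrook 6.878.
Rounding to the nearest integer gives Oakdale 6, Rivermont 5, Pinehurst 6, Claybrook 7 — total 24, matching the house size, so no adjustment is needed.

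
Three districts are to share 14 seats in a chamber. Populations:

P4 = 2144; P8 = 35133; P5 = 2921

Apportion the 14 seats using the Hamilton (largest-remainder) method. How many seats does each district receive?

The standard divisor is 40198/14 ≈ 2871.286.
Standard quotas: P4 0.7467, P8 12.2360, P5 1.0173.
Lower quotas: P4 0, P8 12, P5 1 (sum 13, leaving 1 seat).
Remainders in descending order: P4 0.7467, P8 0.2360, P5 0.0173.
The surplus seat goes to P4.

P4: 1; P8: 12; P5: 1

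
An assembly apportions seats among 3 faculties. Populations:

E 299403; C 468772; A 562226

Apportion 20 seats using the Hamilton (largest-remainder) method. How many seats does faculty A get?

8

Total 1330401; standard divisor 1330401/20 ≈ 66520.05.
Standard quotas: E 4.5009, C 7.0471, A 8.4520.
Lower quotas: E 4, C 7, A 8 (sum 19, leaving 1 seat).
Remainders in descending order: E 0.5009, A 0.4520, C 0.0471.
Largest remainder: E receives the extra seat.
A receives 8.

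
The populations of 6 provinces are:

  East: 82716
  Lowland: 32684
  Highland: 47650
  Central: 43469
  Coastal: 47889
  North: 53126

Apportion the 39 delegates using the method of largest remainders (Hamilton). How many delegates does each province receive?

The standard divisor is 307534/39 ≈ 7885.487.
Standard quotas: East 10.4896, Lowland 4.1448, Highland 6.0427, Central 5.5125, Coastal 6.0731, North 6.7372.
Lower quotas: East 10, Lowland 4, Highland 6, Central 5, Coastal 6, North 6 (sum 37, leaving 2 seats).
Remainders in descending order: North 0.7372, Central 0.5125, East 0.4896, Lowland 0.1448, Coastal 0.0731, Highland 0.0427.
The surplus seats go to North, Central.

East: 10, Lowland: 4, Highland: 6, Central: 6, Coastal: 6, North: 7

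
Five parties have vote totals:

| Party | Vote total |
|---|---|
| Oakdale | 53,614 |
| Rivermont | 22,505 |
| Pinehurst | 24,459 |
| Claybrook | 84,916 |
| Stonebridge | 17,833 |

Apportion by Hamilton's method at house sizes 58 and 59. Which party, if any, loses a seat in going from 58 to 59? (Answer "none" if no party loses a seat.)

Rivermont

At 58 seats: Oakdale 15, Rivermont 7, Pinehurst 7, Claybrook 24, Stonebridge 5.
At 59 seats: Oakdale 16, Rivermont 6, Pinehurst 7, Claybrook 25, Stonebridge 5.
Rivermont drops from 7 to 6.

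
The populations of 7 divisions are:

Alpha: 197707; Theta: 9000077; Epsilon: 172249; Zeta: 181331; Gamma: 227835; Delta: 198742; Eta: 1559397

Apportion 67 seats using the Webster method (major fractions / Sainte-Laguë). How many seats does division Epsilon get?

Standard divisor 11537338/67 ≈ 172199.075; standard quotas: Alpha 1.148, Theta 52.266, Epsilon 1.000, Zeta 1.053, Gamma 1.323, Delta 1.154, Eta 9.056.
Rounding to the nearest integer gives 1, 52, 1, 1, 1, 1, 9 = 66 seats, so the divisor must be adjusted.
With modified divisor 169800: modified quotas Alpha 1.164, Theta 53.004, Epsilon 1.014, Zeta 1.068, Gamma 1.342, Delta 1.170, Eta 9.184.
Rounding to the nearest integer: Alpha 1, Theta 53, Epsilon 1, Zeta 1, Gamma 1, Delta 1, Eta 9 (total 67).
Epsilon receives 1.

1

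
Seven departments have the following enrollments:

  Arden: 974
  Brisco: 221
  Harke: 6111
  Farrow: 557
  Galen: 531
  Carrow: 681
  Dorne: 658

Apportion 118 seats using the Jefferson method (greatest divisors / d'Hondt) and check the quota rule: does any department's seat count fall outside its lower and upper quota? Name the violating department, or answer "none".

Harke

Standard quotas: Arden 11.808, Brisco 2.679, Harke 74.088, Farrow 6.753, Galen 6.438, Carrow 8.256, Dorne 7.977.
Jefferson allocation: Arden 12, Brisco 2, Harke 76, Farrow 6, Galen 6, Carrow 8, Dorne 8.
Harke has quota 74.088 (lower 74, upper 75) but receives 76 — outside the quota interval.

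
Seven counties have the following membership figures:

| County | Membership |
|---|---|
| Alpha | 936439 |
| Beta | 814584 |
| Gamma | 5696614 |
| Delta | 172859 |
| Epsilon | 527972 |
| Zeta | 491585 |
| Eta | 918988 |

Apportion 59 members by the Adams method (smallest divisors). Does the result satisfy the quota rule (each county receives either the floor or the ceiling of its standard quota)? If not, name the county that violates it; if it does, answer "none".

Gamma

Standard quotas: Alpha 5.780, Beta 5.028, Gamma 35.160, Delta 1.067, Epsilon 3.259, Zeta 3.034, Eta 5.672.
Adams allocation: Alpha 6, Beta 5, Gamma 33, Delta 2, Epsilon 4, Zeta 3, Eta 6.
Gamma has quota 35.160 (lower 35, upper 36) but receives 33 — outside the quota interval.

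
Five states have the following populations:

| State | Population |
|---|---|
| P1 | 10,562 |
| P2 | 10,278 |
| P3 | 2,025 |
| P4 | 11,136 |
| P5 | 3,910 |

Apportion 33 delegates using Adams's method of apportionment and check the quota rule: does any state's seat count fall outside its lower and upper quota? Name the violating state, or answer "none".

none

Standard quotas: P1 9.194, P2 8.947, P3 1.763, P4 9.693, P5 3.403.
Adams allocation: P1 9, P2 9, P3 2, P4 9, P5 4.
Every allocation lies between the lower and upper quota.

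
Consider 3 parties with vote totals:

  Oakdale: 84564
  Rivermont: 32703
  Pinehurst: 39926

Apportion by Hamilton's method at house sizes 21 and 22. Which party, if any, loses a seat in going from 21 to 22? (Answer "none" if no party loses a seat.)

Rivermont

At 21 seats: Oakdale 11, Rivermont 5, Pinehurst 5.
At 22 seats: Oakdale 12, Rivermont 4, Pinehurst 6.
Rivermont drops from 5 to 4.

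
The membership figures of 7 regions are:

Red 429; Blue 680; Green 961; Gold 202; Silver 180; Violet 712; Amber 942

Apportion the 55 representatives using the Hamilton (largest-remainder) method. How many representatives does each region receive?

Red: 6, Blue: 9, Green: 13, Gold: 3, Silver: 2, Violet: 9, Amber: 13

The standard divisor is 4106/55 ≈ 74.655.
Standard quotas: Red 5.746, Blue 9.109, Green 12.873, Gold 2.706, Silver 2.411, Violet 9.537, Amber 12.618.
Lower quotas: Red 5, Blue 9, Green 12, Gold 2, Silver 2, Violet 9, Amber 12 (sum 51, leaving 4 seats).
Remainders in descending order: Green 0.873, Red 0.746, Gold 0.706, Amber 0.618, Violet 0.537, Silver 0.411, Blue 0.109.
Largest remainders: Green, Red, Gold, Amber receive the extra seats.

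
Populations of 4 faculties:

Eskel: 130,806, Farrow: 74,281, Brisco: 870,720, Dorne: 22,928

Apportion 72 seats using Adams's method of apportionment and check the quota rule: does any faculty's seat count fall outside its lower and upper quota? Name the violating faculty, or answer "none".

Standard quotas: Eskel 8.572, Farrow 4.868, Brisco 57.058, Dorne 1.502.
Adams allocation: Eskel 9, Farrow 5, Brisco 56, Dorne 2.
Brisco has quota 57.058 (lower 57, upper 58) but receives 56 — outside the quota interval.

Brisco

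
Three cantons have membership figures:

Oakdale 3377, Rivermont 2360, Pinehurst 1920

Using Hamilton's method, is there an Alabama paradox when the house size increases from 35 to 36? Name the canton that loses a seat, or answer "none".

At 35 seats: Oakdale 15, Rivermont 11, Pinehurst 9.
At 36 seats: Oakdale 16, Rivermont 11, Pinehurst 9.
No canton's allocation decreased.

none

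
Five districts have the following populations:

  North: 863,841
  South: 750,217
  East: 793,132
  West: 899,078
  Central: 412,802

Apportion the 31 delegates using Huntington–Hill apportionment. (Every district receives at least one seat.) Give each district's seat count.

North=7, South=6, East=7, West=8, Central=3

With divisor 119655: modified quotas North 7.219, South 6.270, East 6.628, West 7.514, Central 3.450.
Geometric-mean thresholds: North √(7·8)=7.483, South √(6·7)=6.481, East √(6·7)=6.481, West √(7·8)=7.483, Central √(3·4)=3.464.
Each quota rounded against its threshold gives North 7, South 6, East 7, West 8, Central 3 (total 31).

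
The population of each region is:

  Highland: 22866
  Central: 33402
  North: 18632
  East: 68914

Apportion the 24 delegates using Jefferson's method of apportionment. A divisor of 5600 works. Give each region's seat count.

With modified divisor 5600: modified quotas Highland 4.083, Central 5.965, North 3.327, East 12.306.
Rounding down: Highland 4, Central 5, North 3, East 12 (total 24).

Highland=4; Central=5; North=3; East=12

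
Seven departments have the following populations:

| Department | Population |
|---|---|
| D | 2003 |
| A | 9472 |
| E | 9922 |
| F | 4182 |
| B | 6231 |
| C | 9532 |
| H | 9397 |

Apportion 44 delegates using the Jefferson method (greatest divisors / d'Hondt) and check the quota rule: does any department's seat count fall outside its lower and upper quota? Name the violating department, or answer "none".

Standard quotas: D 1.737, A 8.214, E 8.604, F 3.627, B 5.403, C 8.266, H 8.149.
Jefferson allocation: D 1, A 9, E 9, F 3, B 5, C 9, H 8.
Every allocation lies between the lower and upper quota.

none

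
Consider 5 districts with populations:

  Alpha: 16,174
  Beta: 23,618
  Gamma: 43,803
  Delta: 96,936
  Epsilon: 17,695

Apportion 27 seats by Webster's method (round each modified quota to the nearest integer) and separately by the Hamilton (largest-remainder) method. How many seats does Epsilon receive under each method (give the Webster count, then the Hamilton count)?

Webster: Alpha 2, Beta 3, Gamma 6, Delta 14, Epsilon 2.
Hamilton: Alpha 2, Beta 3, Gamma 6, Delta 13, Epsilon 3.
Epsilon gets 2 under Webster and 3 under Hamilton.

2 and 3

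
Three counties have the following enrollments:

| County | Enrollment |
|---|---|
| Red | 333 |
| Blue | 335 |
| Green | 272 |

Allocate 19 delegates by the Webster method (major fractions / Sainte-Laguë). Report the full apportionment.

Standard divisor 940/19 ≈ 49.474; standard quotas: Red 6.731, Blue 6.771, Green 5.498.
Rounding to the nearest integer gives Red 7, Blue 7, Green 5 — total 19, matching the house size, so no adjustment is needed.

Red 7, Blue 7, Green 5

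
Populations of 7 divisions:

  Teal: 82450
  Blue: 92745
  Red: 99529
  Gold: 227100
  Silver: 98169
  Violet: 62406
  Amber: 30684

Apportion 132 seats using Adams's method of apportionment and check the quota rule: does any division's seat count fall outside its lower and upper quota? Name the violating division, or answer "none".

Standard quotas: Teal 15.703, Blue 17.664, Red 18.956, Gold 43.252, Silver 18.697, Violet 11.885, Amber 5.844.
Adams allocation: Teal 16, Blue 18, Red 19, Gold 42, Silver 19, Violet 12, Amber 6.
Gold has quota 43.252 (lower 43, upper 44) but receives 42 — outside the quota interval.

Gold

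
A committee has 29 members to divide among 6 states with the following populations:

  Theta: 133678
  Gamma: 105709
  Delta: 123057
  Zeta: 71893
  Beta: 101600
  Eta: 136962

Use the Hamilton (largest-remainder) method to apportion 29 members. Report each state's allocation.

Standard divisor: 672899 ÷ 29 ≈ 23203.414.
Standard quotas: Theta 5.7611, Gamma 4.5558, Delta 5.3034, Zeta 3.0984, Beta 4.3787, Eta 5.9027.
Lower quotas: Theta 5, Gamma 4, Delta 5, Zeta 3, Beta 4, Eta 5 (sum 26, leaving 3 seats).
Remainders in descending order: Eta 0.9027, Theta 0.7611, Gamma 0.5558, Beta 0.3787, Delta 0.3034, Zeta 0.0984.
The surplus seats go to Eta, Theta, Gamma.

Theta=6, Gamma=5, Delta=5, Zeta=3, Beta=4, Eta=6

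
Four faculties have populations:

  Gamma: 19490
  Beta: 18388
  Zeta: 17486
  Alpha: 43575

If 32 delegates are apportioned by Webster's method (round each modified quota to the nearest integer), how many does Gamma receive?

Standard divisor 98939/32 ≈ 3091.844; standard quotas: Gamma 6.304, Beta 5.947, Zeta 5.656, Alpha 14.094.
Rounding to the nearest integer gives Gamma 6, Beta 6, Zeta 6, Alpha 14 — total 32, matching the house size, so no adjustment is needed.
Gamma receives 6.

6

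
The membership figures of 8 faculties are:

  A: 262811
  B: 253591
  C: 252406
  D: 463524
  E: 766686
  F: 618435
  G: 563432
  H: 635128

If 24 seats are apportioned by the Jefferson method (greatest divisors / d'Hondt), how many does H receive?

Standard divisor 3816013/24 ≈ 159000.542; standard quotas: A 1.653, B 1.595, C 1.587, D 2.915, E 4.822, F 3.890, G 3.544, H 3.995.
Rounding down gives 1, 1, 1, 2, 4, 3, 3, 3 = 18 seats, so the divisor must be adjusted.
With modified divisor 129600: modified quotas A 2.028, B 1.957, C 1.948, D 3.577, E 5.916, F 4.772, G 4.347, H 4.901.
Rounding down: A 2, B 1, C 1, D 3, E 5, F 4, G 4, H 4 (total 24).
H receives 4.

4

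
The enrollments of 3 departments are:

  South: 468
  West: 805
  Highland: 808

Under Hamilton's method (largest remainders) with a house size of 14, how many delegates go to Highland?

6

The standard divisor is 2081/14 ≈ 148.643.
Standard quotas: South 3.148, West 5.416, Highland 5.436.
Lower quotas: South 3, West 5, Highland 5 (sum 13, leaving 1 seat).
Remainders in descending order: Highland 0.436, West 0.416, South 0.148.
Largest remainder: Highland receives the extra seat.
Highland receives 6.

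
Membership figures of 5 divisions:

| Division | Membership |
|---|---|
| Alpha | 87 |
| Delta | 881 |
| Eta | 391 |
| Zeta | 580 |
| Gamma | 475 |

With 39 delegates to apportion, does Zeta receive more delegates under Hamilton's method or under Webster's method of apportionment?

Webster

Hamilton: Alpha 2, Delta 14, Eta 6, Zeta 9, Gamma 8.
Webster: Alpha 1, Delta 14, Eta 6, Zeta 10, Gamma 8.
Zeta gets 9 under Hamilton and 10 under Webster.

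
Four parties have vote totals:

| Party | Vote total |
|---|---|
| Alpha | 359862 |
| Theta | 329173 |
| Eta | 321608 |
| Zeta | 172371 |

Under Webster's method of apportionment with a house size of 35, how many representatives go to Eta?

Standard divisor 1183014/35 ≈ 33800.4; standard quotas: Alpha 10.647, Theta 9.739, Eta 9.515, Zeta 5.100.
Rounding to the nearest integer gives 11, 10, 10, 5 = 36 seats, so the divisor must be adjusted.
With modified divisor 34100: modified quotas Alpha 10.553, Theta 9.653, Eta 9.431, Zeta 5.055.
Rounding to the nearest integer: Alpha 11, Theta 10, Eta 9, Zeta 5 (total 35).
Eta receives 9.

9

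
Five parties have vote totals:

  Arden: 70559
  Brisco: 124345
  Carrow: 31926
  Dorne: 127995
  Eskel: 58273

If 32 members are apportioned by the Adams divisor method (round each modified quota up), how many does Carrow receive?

3

Standard divisor 413098/32 ≈ 12909.312; standard quotas: Arden 5.466, Brisco 9.632, Carrow 2.473, Dorne 9.915, Eskel 4.514.
Rounding up gives 6, 10, 3, 10, 5 = 34 seats, so the divisor must be adjusted.
With modified divisor 14170: modified quotas Arden 4.979, Brisco 8.775, Carrow 2.253, Dorne 9.033, Eskel 4.112.
Rounding up: Arden 5, Brisco 9, Carrow 3, Dorne 10, Eskel 5 (total 32).
Carrow receives 3.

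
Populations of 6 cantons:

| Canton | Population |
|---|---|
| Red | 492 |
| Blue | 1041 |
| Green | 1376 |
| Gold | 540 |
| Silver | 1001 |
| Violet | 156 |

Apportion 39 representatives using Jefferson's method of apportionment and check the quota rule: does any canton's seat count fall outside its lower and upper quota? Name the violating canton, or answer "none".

none

Standard quotas: Red 4.166, Blue 8.814, Green 11.651, Gold 4.572, Silver 8.476, Violet 1.321.
Jefferson allocation: Red 4, Blue 9, Green 12, Gold 4, Silver 9, Violet 1.
Every allocation lies between the lower and upper quota.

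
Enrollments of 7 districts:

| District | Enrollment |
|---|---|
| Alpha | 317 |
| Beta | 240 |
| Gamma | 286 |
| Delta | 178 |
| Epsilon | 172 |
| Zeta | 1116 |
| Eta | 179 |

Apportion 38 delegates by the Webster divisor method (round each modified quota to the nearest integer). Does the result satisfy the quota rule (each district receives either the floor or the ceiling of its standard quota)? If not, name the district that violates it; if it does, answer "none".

Standard quotas: Alpha 4.842, Beta 3.666, Gamma 4.368, Delta 2.719, Epsilon 2.627, Zeta 17.045, Eta 2.734.
Webster allocation: Alpha 5, Beta 4, Gamma 4, Delta 3, Epsilon 3, Zeta 16, Eta 3.
Zeta has quota 17.045 (lower 17, upper 18) but receives 16 — outside the quota interval.

Zeta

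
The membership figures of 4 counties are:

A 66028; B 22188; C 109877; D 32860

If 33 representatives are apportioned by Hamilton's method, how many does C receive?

Standard divisor: 230953 ÷ 33 ≈ 6998.576.
Standard quotas: A 9.4345, B 3.1704, C 15.6999, D 4.6952.
Lower quotas: A 9, B 3, C 15, D 4 (sum 31, leaving 2 seats).
Remainders in descending order: C 0.6999, D 0.6952, A 0.4345, B 0.1704.
Largest remainders: C, D receive the extra seats.
C receives 16.

16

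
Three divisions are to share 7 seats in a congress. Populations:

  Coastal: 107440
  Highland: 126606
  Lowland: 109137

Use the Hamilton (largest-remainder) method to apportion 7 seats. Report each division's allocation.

Coastal 2, Highland 3, Lowland 2

Total 343183; standard divisor 343183/7 ≈ 49026.143.
Standard quotas: Coastal 2.1915, Highland 2.5824, Lowland 2.2261.
Lower quotas: Coastal 2, Highland 2, Lowland 2 (sum 6, leaving 1 seat).
Remainders in descending order: Highland 0.5824, Lowland 0.2261, Coastal 0.1915.
The surplus seat goes to Highland.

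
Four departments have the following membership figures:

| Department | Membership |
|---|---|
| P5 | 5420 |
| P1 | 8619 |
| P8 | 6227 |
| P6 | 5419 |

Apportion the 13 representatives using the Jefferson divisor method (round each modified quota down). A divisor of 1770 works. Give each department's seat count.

With modified divisor 1770: modified quotas P5 3.062, P1 4.869, P8 3.518, P6 3.062.
Rounding down: P5 3, P1 4, P8 3, P6 3 (total 13).

P5=3; P1=4; P8=3; P6=3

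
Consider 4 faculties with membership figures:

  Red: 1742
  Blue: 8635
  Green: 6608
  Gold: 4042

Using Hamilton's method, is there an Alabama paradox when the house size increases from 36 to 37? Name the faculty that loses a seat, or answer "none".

At 36 seats: Red 3, Blue 15, Green 11, Gold 7.
At 37 seats: Red 3, Blue 15, Green 12, Gold 7.
No faculty's allocation decreased.

none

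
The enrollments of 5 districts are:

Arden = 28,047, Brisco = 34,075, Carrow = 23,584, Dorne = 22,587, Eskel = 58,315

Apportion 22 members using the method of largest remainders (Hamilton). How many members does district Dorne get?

Standard divisor: 166608 ÷ 22 ≈ 7573.091.
Standard quotas: Arden 3.7035, Brisco 4.4995, Carrow 3.1142, Dorne 2.9825, Eskel 7.7003.
Lower quotas: Arden 3, Brisco 4, Carrow 3, Dorne 2, Eskel 7 (sum 19, leaving 3 seats).
Remainders in descending order: Dorne 0.9825, Arden 0.7035, Eskel 0.7003, Brisco 0.4995, Carrow 0.1142.
The surplus seats go to Dorne, Arden, Eskel.
Dorne receives 3.

3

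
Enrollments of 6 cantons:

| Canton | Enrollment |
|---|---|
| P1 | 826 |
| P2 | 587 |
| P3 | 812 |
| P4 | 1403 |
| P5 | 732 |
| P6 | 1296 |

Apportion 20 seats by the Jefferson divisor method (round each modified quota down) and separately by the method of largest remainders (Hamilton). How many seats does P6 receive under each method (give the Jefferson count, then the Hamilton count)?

5 and 4

Jefferson: P1 3, P2 2, P3 3, P4 5, P5 2, P6 5.
Hamilton: P1 3, P2 2, P3 3, P4 5, P5 3, P6 4.
P6 gets 5 under Jefferson and 4 under Hamilton.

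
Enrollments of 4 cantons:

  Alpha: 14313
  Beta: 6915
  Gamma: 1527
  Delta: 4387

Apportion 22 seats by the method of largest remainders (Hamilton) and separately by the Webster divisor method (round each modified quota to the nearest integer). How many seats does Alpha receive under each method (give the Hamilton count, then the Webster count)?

12 and 11

Hamilton: Alpha 12, Beta 6, Gamma 1, Delta 3.
Webster: Alpha 11, Beta 6, Gamma 1, Delta 4.
Alpha gets 12 under Hamilton and 11 under Webster.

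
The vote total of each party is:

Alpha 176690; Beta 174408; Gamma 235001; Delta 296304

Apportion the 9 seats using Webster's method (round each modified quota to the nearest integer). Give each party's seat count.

Standard divisor 882403/9 ≈ 98044.778; standard quotas: Alpha 1.802, Beta 1.779, Gamma 2.397, Delta 3.022.
Rounding to the nearest integer gives Alpha 2, Beta 2, Gamma 2, Delta 3 — total 9, matching the house size, so no adjustment is needed.

Alpha 2; Beta 2; Gamma 2; Delta 3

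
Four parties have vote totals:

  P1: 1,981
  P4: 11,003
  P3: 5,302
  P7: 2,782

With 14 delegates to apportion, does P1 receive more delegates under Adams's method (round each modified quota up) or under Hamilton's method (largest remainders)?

Adams: P1 2, P4 7, P3 3, P7 2.
Hamilton: P1 1, P4 7, P3 4, P7 2.
P1 gets 2 under Adams and 1 under Hamilton.

Adams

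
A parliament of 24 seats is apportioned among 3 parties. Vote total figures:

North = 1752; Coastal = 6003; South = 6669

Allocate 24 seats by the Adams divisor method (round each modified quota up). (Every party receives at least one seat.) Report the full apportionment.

Standard divisor 14424/24 ≈ 601; standard quotas: North 2.915, Coastal 9.988, South 11.097.
Rounding up gives 3, 10, 12 = 25 seats, so the divisor must be adjusted.
With modified divisor 640: modified quotas North 2.737, Coastal 9.380, South 10.420.
Rounding up: North 3, Coastal 10, South 11 (total 24).

North=3, Coastal=10, South=11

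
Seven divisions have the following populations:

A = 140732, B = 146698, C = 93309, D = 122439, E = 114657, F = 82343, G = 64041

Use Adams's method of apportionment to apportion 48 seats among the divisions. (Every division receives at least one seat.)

Standard divisor 764219/48 ≈ 15921.229; standard quotas: A 8.839, B 9.214, C 5.861, D 7.690, E 7.202, F 5.172, G 4.022.
Rounding up gives 9, 10, 6, 8, 8, 6, 5 = 52 seats, so the divisor must be adjusted.
With modified divisor 17000: modified quotas A 8.278, B 8.629, C 5.489, D 7.202, E 6.745, F 4.844, G 3.767.
Rounding up: A 9, B 9, C 6, D 8, E 7, F 5, G 4 (total 48).

A 9; B 9; C 6; D 8; E 7; F 5; G 4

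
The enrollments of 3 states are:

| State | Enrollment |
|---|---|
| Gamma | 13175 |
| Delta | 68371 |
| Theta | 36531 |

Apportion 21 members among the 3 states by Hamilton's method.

Gamma 2; Delta 12; Theta 7

Total 118077; standard divisor 118077/21 ≈ 5622.714.
Standard quotas: Gamma 2.3432, Delta 12.1598, Theta 6.4970.
Lower quotas: Gamma 2, Delta 12, Theta 6 (sum 20, leaving 1 seat).
Remainders in descending order: Theta 0.4970, Gamma 0.3432, Delta 0.1598.
Largest remainder: Theta receives the extra seat.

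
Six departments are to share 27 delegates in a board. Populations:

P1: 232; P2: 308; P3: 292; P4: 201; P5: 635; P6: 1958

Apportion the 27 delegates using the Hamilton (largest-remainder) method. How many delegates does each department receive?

P1=2; P2=2; P3=2; P4=1; P5=5; P6=15

The standard divisor is 3626/27 ≈ 134.296.
Standard quotas: P1 1.728, P2 2.293, P3 2.174, P4 1.497, P5 4.728, P6 14.580.
Lower quotas: P1 1, P2 2, P3 2, P4 1, P5 4, P6 14 (sum 24, leaving 3 seats).
Remainders in descending order: P5 0.728, P1 0.728, P6 0.580, P4 0.497, P2 0.293, P3 0.174.
The surplus seats go to P5, P1, P6.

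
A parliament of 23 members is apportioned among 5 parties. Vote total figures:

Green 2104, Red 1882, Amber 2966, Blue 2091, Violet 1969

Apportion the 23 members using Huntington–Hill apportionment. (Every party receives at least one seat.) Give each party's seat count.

Green=5; Red=4; Amber=6; Blue=4; Violet=4

With divisor 469: modified quotas Green 4.486, Red 4.013, Amber 6.324, Blue 4.458, Violet 4.198.
Geometric-mean thresholds: Green √(4·5)=4.472, Red √(4·5)=4.472, Amber √(6·7)=6.481, Blue √(4·5)=4.472, Violet √(4·5)=4.472.
Each quota rounded against its threshold gives Green 5, Red 4, Amber 6, Blue 4, Violet 4 (total 23).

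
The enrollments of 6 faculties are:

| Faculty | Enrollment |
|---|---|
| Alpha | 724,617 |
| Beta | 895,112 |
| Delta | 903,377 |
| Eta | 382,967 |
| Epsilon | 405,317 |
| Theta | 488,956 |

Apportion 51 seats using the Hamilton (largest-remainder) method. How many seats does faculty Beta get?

The standard divisor is 3800346/51 ≈ 74516.588.
Standard quotas: Alpha 9.7242, Beta 12.0123, Delta 12.1232, Eta 5.1394, Epsilon 5.4393, Theta 6.5617.
Lower quotas: Alpha 9, Beta 12, Delta 12, Eta 5, Epsilon 5, Theta 6 (sum 49, leaving 2 seats).
Remainders in descending order: Alpha 0.7242, Theta 0.5617, Epsilon 0.4393, Eta 0.1394, Delta 0.1232, Beta 0.0123.
The surplus seats go to Alpha, Theta.
Beta receives 12.

12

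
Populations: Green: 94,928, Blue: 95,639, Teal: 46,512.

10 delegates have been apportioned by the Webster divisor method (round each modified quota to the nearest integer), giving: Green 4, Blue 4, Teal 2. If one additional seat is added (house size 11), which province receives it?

Blue

Priority for the next seat is population ÷ (current seats + 0.5).
Priorities: Green 21095.111, Blue 21253.111, Teal 18604.800.
Highest priority: Blue.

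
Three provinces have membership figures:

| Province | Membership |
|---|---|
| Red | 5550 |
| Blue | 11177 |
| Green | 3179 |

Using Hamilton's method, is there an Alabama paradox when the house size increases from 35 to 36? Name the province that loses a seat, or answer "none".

At 35 seats: Red 10, Blue 20, Green 5.
At 36 seats: Red 10, Blue 20, Green 6.
No province's allocation decreased.

none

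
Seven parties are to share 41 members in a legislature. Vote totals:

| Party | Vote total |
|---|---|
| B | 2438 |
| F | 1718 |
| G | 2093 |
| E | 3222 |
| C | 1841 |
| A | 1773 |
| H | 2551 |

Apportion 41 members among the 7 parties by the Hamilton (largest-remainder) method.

The standard divisor is 15636/41 ≈ 381.366.
Standard quotas: B 6.393, F 4.505, G 5.488, E 8.449, C 4.827, A 4.649, H 6.689.
Lower quotas: B 6, F 4, G 5, E 8, C 4, A 4, H 6 (sum 37, leaving 4 seats).
Remainders in descending order: C 0.827, H 0.689, A 0.649, F 0.505, G 0.488, E 0.449, B 0.393.
The surplus seats go to C, H, A, F.

B=6, F=5, G=5, E=8, C=5, A=5, H=7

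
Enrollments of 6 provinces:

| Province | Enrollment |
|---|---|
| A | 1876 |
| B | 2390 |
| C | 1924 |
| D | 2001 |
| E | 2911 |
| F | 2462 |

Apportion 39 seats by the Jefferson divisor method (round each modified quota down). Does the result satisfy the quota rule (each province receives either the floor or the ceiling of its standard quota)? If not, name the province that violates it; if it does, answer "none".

Standard quotas: A 5.394, B 6.872, C 5.532, D 5.753, E 8.370, F 7.079.
Jefferson allocation: A 5, B 7, C 5, D 6, E 9, F 7.
Every allocation lies between the lower and upper quota.

none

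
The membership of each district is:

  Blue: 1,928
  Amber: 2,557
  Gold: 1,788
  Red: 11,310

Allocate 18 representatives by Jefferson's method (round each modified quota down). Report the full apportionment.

Blue=2; Amber=2; Gold=2; Red=12

Standard divisor 17583/18 ≈ 976.833; standard quotas: Blue 1.974, Amber 2.618, Gold 1.830, Red 11.578.
Rounding down gives 1, 2, 1, 11 = 15 seats, so the divisor must be adjusted.
With modified divisor 880: modified quotas Blue 2.191, Amber 2.906, Gold 2.032, Red 12.852.
Rounding down: Blue 2, Amber 2, Gold 2, Red 12 (total 18).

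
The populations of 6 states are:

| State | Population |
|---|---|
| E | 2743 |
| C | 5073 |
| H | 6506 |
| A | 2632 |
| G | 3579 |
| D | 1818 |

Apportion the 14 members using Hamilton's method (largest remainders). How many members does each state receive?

E 2; C 3; H 4; A 2; G 2; D 1

Total 22351; standard divisor 22351/14 ≈ 1596.5.
Standard quotas: E 1.7181, C 3.1776, H 4.0752, A 1.6486, G 2.2418, D 1.1387.
Lower quotas: E 1, C 3, H 4, A 1, G 2, D 1 (sum 12, leaving 2 seats).
Remainders in descending order: E 0.7181, A 0.6486, G 0.2418, C 0.1776, D 0.1387, H 0.0752.
Largest remainders: E, A receive the extra seats.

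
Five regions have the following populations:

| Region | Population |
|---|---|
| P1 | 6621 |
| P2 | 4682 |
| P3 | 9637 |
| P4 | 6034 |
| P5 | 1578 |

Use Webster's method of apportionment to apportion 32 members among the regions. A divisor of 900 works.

With modified divisor 900: modified quotas P1 7.357, P2 5.202, P3 10.708, P4 6.704, P5 1.753.
Rounding to the nearest integer: P1 7, P2 5, P3 11, P4 7, P5 2 (total 32).

P1: 7, P2: 5, P3: 11, P4: 7, P5: 2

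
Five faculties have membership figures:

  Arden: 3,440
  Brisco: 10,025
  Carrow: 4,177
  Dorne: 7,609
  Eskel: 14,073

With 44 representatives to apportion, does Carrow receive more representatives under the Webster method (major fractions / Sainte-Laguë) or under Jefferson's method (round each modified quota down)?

Webster

Webster: Arden 4, Brisco 11, Carrow 5, Dorne 8, Eskel 16.
Jefferson: Arden 4, Brisco 11, Carrow 4, Dorne 9, Eskel 16.
Carrow gets 5 under Webster and 4 under Jefferson.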